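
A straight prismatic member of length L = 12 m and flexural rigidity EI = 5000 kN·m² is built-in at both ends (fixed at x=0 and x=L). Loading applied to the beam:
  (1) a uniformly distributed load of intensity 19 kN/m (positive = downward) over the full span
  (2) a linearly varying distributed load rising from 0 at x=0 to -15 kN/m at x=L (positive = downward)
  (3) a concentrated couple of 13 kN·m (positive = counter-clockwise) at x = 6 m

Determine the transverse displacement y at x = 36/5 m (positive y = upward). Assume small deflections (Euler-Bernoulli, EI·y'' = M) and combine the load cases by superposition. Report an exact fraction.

Load 1 — uniform load w=19 kN/m over full span:
  y_1 = -wx²(L-x)²/(24EI) = -19·(36/5)²·(12-(36/5))²/(24·5000) = -73872/390625 m
Load 2 — triangular load w₀=-15 kN/m (0→w₀ over full span):
  y_2 = -w₀x²(L-x)²(x+2L)/(120LEI) = -(-15)·(36/5)²·(12-(36/5))²·((36/5)+2·12)/(120·12·5000) = 151632/1953125 m
Load 3 — applied couple M₀=13 kN·m at a=6 m (b=L-a=6):
  y_3 = (R_Ax³/6 - M_Ax²/2 - M₀(x-a)²/2)/EI  [x>a] with R_A=13/8, M_A=13/4 = ((13/8)·(36/5)³/6 - (13/4)·(36/5)²/2 - 13·((36/5)-6)²/2)/5000 = 117/78125 m
Superposition: y = Σ y_i = -214803/1953125 m ≈ -0.109979 m

y(36/5) = -214803/1953125 m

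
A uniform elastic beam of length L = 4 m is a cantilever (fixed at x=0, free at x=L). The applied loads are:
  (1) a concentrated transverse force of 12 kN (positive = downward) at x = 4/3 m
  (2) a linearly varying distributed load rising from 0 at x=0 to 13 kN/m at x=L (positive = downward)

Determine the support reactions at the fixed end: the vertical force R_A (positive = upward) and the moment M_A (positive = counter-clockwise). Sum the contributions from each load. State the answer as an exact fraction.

R_A = 38 kN, M_A = 256/3 kN·m

Load 1 — point force P=12 kN at a=4/3 m (b=L-a=8/3):
  R_A = P = 12 kN
  M_A = Pa = 12·(4/3) = 16 kN·m
Load 2 — triangular load w₀=13 kN/m (0→w₀ over full span):
  R_A = w₀L/2 = 13·4/2 = 26 kN
  M_A = w₀L²/3 = 13·4²/3 = 208/3 kN·m
Superposition: R_A = 38 kN, M_A = 256/3 kN·m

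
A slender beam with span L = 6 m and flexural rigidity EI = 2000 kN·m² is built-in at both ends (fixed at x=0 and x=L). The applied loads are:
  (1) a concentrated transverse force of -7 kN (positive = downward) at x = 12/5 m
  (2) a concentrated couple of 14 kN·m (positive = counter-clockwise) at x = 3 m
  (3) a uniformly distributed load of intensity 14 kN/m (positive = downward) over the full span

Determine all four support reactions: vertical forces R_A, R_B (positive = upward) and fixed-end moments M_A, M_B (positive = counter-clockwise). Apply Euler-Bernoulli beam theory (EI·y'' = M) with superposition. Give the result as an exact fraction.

Load 1 — point force P=-7 kN at a=12/5 m (b=L-a=18/5):
  R_A = Pb²(3a+b)/L³ = (-7)·(18/5)²·(3·(12/5)+(18/5))/6³ = -567/125 kN
  M_A = Pab²/L² = (-7)·(12/5)·(18/5)²/6² = -756/125 kN·m
  R_B = Pa²(a+3b)/L³ = (-7)·(12/5)²·((12/5)+3·(18/5))/6³ = -308/125 kN
  M_B = -Pa²b/L² = -(-7)·(12/5)²·(18/5)/6² = 504/125 kN·m
Load 2 — applied couple M₀=14 kN·m at a=3 m (b=L-a=3):
  R_A = 6M₀ab/L³ = 6·14·3·3/6³ = 7/2 kN
  M_A = M₀b(2a-b)/L² = 14·3·(2·3-3)/6² = 7/2 kN·m
  R_B = -6M₀ab/L³ = -6·14·3·3/6³ = -7/2 kN
  M_B = M₀a(2b-a)/L² = 14·3·(2·3-3)/6² = 7/2 kN·m
Load 3 — uniform load w=14 kN/m over full span:
  R_A = wL/2 = 14·6/2 = 42 kN
  M_A = wL²/12 = 14·6²/12 = 42 kN·m
  R_B = wL/2 = 14·6/2 = 42 kN
  M_B = -wL²/12 = -14·6²/12 = -42 kN·m
Superposition: R_A = 10241/250 kN, M_A = 9863/250 kN·m, R_B = 9009/250 kN, M_B = -8617/250 kN·m

R_A = 10241/250 kN, M_A = 9863/250 kN·m, R_B = 9009/250 kN, M_B = -8617/250 kN·m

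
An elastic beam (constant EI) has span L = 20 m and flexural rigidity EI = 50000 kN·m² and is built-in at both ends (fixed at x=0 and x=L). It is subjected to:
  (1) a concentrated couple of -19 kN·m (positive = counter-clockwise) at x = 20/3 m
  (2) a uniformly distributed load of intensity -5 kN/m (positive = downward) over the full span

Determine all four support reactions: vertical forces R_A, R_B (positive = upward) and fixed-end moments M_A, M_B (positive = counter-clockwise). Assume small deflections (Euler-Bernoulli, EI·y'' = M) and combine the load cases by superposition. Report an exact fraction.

R_A = -769/15 kN, M_A = -500/3 kN·m, R_B = -731/15 kN, M_B = 481/3 kN·m

Load 1 — applied couple M₀=-19 kN·m at a=20/3 m (b=L-a=40/3):
  R_A = 6M₀ab/L³ = 6·(-19)·(20/3)·(40/3)/20³ = -19/15 kN
  M_A = M₀b(2a-b)/L² = (-19)·(40/3)·(2·(20/3)-(40/3))/20² = 0 kN·m
  R_B = -6M₀ab/L³ = -6·(-19)·(20/3)·(40/3)/20³ = 19/15 kN
  M_B = M₀a(2b-a)/L² = (-19)·(20/3)·(2·(40/3)-(20/3))/20² = -19/3 kN·m
Load 2 — uniform load w=-5 kN/m over full span:
  R_A = wL/2 = (-5)·20/2 = -50 kN
  M_A = wL²/12 = (-5)·20²/12 = -500/3 kN·m
  R_B = wL/2 = (-5)·20/2 = -50 kN
  M_B = -wL²/12 = -(-5)·20²/12 = 500/3 kN·m
Superposition: R_A = -769/15 kN, M_A = -500/3 kN·m, R_B = -731/15 kN, M_B = 481/3 kN·m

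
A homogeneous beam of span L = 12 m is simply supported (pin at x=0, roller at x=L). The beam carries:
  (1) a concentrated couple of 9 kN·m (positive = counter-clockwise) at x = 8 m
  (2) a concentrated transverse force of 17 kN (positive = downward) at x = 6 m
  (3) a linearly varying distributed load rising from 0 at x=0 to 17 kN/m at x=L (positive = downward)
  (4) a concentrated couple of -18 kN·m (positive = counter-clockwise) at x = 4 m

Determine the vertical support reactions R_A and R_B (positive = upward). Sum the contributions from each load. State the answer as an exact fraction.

Load 1 — applied couple M₀=9 kN·m at a=8 m (b=L-a=4):
  R_A = M₀/L = 9/12 = 3/4 kN
  R_B = -M₀/L = -9/12 = -3/4 kN
Load 2 — point force P=17 kN at a=6 m (b=L-a=6):
  R_A = Pb/L = 17·6/12 = 17/2 kN
  R_B = Pa/L = 17·6/12 = 17/2 kN
Load 3 — triangular load w₀=17 kN/m (0→w₀ over full span):
  R_A = w₀L/6 = 17·12/6 = 34 kN
  R_B = w₀L/3 = 17·12/3 = 68 kN
Load 4 — applied couple M₀=-18 kN·m at a=4 m (b=L-a=8):
  R_A = M₀/L = (-18)/12 = -3/2 kN
  R_B = -M₀/L = -(-18)/12 = 3/2 kN
Superposition: R_A = 167/4 kN, R_B = 309/4 kN

R_A = 167/4 kN, R_B = 309/4 kN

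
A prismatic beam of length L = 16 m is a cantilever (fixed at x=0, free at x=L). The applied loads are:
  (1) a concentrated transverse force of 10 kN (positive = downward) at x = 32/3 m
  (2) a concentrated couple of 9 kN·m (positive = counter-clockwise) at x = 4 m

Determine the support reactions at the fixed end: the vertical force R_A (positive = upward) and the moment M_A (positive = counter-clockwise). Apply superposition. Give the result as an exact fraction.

Load 1 — point force P=10 kN at a=32/3 m (b=L-a=16/3):
  R_A = P = 10 kN
  M_A = Pa = 10·(32/3) = 320/3 kN·m
Load 2 — applied couple M₀=9 kN·m at a=4 m (b=L-a=12):
  R_A = 0 kN
  M_A = -M₀ = -9 kN·m
Superposition: R_A = 10 kN, M_A = 293/3 kN·m

R_A = 10 kN, M_A = 293/3 kN·m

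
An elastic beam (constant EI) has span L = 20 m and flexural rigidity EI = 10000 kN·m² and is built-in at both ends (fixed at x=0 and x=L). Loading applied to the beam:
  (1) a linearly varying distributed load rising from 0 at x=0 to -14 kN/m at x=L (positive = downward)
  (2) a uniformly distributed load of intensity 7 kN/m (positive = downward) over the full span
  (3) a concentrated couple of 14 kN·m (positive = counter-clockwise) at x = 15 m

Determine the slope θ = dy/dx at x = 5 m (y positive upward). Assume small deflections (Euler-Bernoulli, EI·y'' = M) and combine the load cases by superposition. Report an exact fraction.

θ(5) = -147/64000 rad

Load 1 — triangular load w₀=-14 kN/m (0→w₀ over full span):
  θ_1 = -w₀(2x(L-x)(L-2x)(x+2L)+x²(L-x)²)/(120LEI) = -(-14)·(2·5·(20-5)·(20-2·5)·(5+2·20)+5²·(20-5)²)/(120·20·10000) = 273/6400 rad
Load 2 — uniform load w=7 kN/m over full span:
  θ_2 = -wx(L-x)(L-2x)/(12EI) = -7·5·(20-5)·(20-2·5)/(12·10000) = -7/160 rad
Load 3 — applied couple M₀=14 kN·m at a=15 m (b=L-a=5):
  θ_3 = (R_Ax²/2 - M_Ax)/EI  [x≤a] with R_A=63/80, M_A=35/8 = ((63/80)·5²/2 - (35/8)·5)/10000 = -77/64000 rad
Superposition: θ = Σ θ_i = -147/64000 rad ≈ -0.002297 rad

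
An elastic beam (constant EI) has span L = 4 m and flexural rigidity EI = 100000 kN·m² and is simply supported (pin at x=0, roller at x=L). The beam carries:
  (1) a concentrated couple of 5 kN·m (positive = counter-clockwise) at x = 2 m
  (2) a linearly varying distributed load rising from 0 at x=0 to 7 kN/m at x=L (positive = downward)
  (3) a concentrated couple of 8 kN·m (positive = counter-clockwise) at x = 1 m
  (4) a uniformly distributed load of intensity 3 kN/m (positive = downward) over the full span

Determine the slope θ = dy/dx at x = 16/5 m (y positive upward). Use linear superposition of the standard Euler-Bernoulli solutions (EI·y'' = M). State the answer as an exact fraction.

θ(16/5) = 109639/1125000000 rad

Load 1 — applied couple M₀=5 kN·m at a=2 m (b=L-a=2):
  θ_1 = (M₀x²/(2L)-M₀(x-a)+C₁)/EI  [x>a] with C₁=M₀(3b²-L²)/(6L)=-5/6 = (5·(16/5)²/(2·4)-5·((16/5)-2)+(-5/6))/100000 = -13/3000000 rad
Load 2 — triangular load w₀=7 kN/m (0→w₀ over full span):
  θ_2 = -w₀(7L⁴-30L²x²+15x⁴)/(360LEI) = -7·(7·4⁴-30·4²·(16/5)²+15·(16/5)⁴)/(360·4·100000) = 5299/70312500 rad
Load 3 — applied couple M₀=8 kN·m at a=1 m (b=L-a=3):
  θ_3 = (M₀x²/(2L)-M₀(x-a)+C₁)/EI  [x>a] with C₁=M₀(3b²-L²)/(6L)=11/3 = (8·(16/5)²/(2·4)-8·((16/5)-1)+(11/3))/100000 = -277/7500000 rad
Load 4 — uniform load w=3 kN/m over full span:
  θ_4 = -w(L³-6Lx²+4x³)/(24EI) = -3·(4³-6·4·(16/5)²+4·(16/5)³)/(24·100000) = 99/1562500 rad
Superposition: θ = Σ θ_i = 109639/1125000000 rad ≈ 0.000097 rad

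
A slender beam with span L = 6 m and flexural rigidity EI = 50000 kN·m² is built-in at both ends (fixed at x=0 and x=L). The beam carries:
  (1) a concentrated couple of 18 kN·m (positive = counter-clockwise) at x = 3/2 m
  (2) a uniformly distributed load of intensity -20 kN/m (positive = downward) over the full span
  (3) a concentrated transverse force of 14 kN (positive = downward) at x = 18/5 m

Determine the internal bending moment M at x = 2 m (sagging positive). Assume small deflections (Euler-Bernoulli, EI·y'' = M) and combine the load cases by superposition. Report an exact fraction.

Load 1 — applied couple M₀=18 kN·m at a=3/2 m (b=L-a=9/2):
  M_1 = R_Ax - M_A - M₀  [x>a] with R_A=27/8, M_A=-27/8 = (27/8)·2 - (-27/8) - 18 = -63/8 kN·m
Load 2 — uniform load w=-20 kN/m over full span:
  M_2 = wLx/2 - wL²/12 - wx²/2 = (-20)·6·2/2 - (-20)·6²/12 - (-20)·2²/2 = -20 kN·m
Load 3 — point force P=14 kN at a=18/5 m (b=L-a=12/5):
  M_3 = Pb²(3a+b)x/L³ - Pab²/L²  [x≤a] = 14·(12/5)²·(3·(18/5)+(12/5))·2/6³ - 14·(18/5)·(12/5)²/6² = 224/125 kN·m
Superposition: M = Σ M_i = -26083/1000 kN·m ≈ -26.083000 kN·m

M(2) = -26083/1000 kN·m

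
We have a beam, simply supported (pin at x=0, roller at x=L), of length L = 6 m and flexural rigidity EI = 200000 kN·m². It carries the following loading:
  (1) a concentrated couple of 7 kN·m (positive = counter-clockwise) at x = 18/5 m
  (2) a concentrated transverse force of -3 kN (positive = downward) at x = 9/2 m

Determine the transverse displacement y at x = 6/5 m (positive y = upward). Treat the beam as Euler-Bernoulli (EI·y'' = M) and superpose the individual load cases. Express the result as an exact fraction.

Load 1 — applied couple M₀=7 kN·m at a=18/5 m (b=L-a=12/5):
  y_1 = (M₀x³/(6L)+C₁x)/EI  [x≤a] with C₁=M₀(3b²-L²)/(6L)=-91/25 = (7·(6/5)³/(6·6)+(-91/25)·(6/5))/200000 = -63/3125000 m
Load 2 — point force P=-3 kN at a=9/2 m (b=L-a=3/2):
  y_2 = -Pbx(L²-b²-x²)/(6LEI)  [x≤a] = -(-3)·(3/2)·(6/5)·(6²-(3/2)²-(6/5)²)/(6·6·200000) = 9693/400000000 m
Superposition: y = Σ y_i = 1629/400000000 m ≈ 0.000004 m

y(6/5) = 1629/400000000 m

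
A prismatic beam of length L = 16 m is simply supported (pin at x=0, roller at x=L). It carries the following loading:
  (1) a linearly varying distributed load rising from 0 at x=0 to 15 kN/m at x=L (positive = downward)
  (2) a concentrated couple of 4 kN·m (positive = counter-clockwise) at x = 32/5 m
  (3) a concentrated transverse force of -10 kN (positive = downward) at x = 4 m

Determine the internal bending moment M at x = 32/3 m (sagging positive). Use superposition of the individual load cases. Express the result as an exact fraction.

Load 1 — triangular load w₀=15 kN/m (0→w₀ over full span):
  M_1 = w₀Lx/6 - w₀x³/(6L) = 15·16·(32/3)/6 - 15·(32/3)³/(6·16) = 6400/27 kN·m
Load 2 — applied couple M₀=4 kN·m at a=32/5 m (b=L-a=48/5):
  M_2 = M₀x/L - M₀  [x>a] = 4·(32/3)/16 - 4 = -4/3 kN·m
Load 3 — point force P=-10 kN at a=4 m (b=L-a=12):
  M_3 = Pa(L-x)/L  [x>a] = (-10)·4·(16-(32/3))/16 = -40/3 kN·m
Superposition: M = Σ M_i = 6004/27 kN·m ≈ 222.370370 kN·m

M(32/3) = 6004/27 kN·m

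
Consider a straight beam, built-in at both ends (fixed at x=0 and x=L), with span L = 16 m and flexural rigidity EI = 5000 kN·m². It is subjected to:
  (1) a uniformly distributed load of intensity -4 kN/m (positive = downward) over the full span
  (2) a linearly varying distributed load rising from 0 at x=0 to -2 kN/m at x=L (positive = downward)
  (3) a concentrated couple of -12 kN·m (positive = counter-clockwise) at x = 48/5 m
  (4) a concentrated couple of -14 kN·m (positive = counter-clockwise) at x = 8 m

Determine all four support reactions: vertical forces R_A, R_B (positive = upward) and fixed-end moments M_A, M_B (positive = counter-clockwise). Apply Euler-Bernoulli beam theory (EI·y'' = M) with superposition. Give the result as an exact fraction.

Load 1 — uniform load w=-4 kN/m over full span:
  R_A = wL/2 = (-4)·16/2 = -32 kN
  M_A = wL²/12 = (-4)·16²/12 = -256/3 kN·m
  R_B = wL/2 = (-4)·16/2 = -32 kN
  M_B = -wL²/12 = -(-4)·16²/12 = 256/3 kN·m
Load 2 — triangular load w₀=-2 kN/m (0→w₀ over full span):
  R_A = 3w₀L/20 = 3·(-2)·16/20 = -24/5 kN
  M_A = w₀L²/30 = (-2)·16²/30 = -256/15 kN·m
  R_B = 7w₀L/20 = 7·(-2)·16/20 = -56/5 kN
  M_B = -w₀L²/20 = -(-2)·16²/20 = 128/5 kN·m
Load 3 — applied couple M₀=-12 kN·m at a=48/5 m (b=L-a=32/5):
  R_A = 6M₀ab/L³ = 6·(-12)·(48/5)·(32/5)/16³ = -27/25 kN
  M_A = M₀b(2a-b)/L² = (-12)·(32/5)·(2·(48/5)-(32/5))/16² = -96/25 kN·m
  R_B = -6M₀ab/L³ = -6·(-12)·(48/5)·(32/5)/16³ = 27/25 kN
  M_B = M₀a(2b-a)/L² = (-12)·(48/5)·(2·(32/5)-(48/5))/16² = -36/25 kN·m
Load 4 — applied couple M₀=-14 kN·m at a=8 m (b=L-a=8):
  R_A = 6M₀ab/L³ = 6·(-14)·8·8/16³ = -21/16 kN
  M_A = M₀b(2a-b)/L² = (-14)·8·(2·8-8)/16² = -7/2 kN·m
  R_B = -6M₀ab/L³ = -6·(-14)·8·8/16³ = 21/16 kN
  M_B = M₀a(2b-a)/L² = (-14)·8·(2·8-8)/16² = -7/2 kN·m
Superposition: R_A = -15677/400 kN, M_A = -5487/50 kN·m, R_B = -16323/400 kN, M_B = 15899/150 kN·m

R_A = -15677/400 kN, M_A = -5487/50 kN·m, R_B = -16323/400 kN, M_B = 15899/150 kN·m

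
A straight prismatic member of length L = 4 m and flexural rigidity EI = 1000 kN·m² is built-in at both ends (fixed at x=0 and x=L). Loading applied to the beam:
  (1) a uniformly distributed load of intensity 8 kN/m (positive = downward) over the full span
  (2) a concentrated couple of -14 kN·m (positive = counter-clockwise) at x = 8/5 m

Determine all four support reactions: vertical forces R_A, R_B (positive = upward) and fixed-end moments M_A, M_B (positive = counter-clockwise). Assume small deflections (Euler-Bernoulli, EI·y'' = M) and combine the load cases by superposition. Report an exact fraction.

Load 1 — uniform load w=8 kN/m over full span:
  R_A = wL/2 = 8·4/2 = 16 kN
  M_A = wL²/12 = 8·4²/12 = 32/3 kN·m
  R_B = wL/2 = 8·4/2 = 16 kN
  M_B = -wL²/12 = -8·4²/12 = -32/3 kN·m
Load 2 — applied couple M₀=-14 kN·m at a=8/5 m (b=L-a=12/5):
  R_A = 6M₀ab/L³ = 6·(-14)·(8/5)·(12/5)/4³ = -126/25 kN
  M_A = M₀b(2a-b)/L² = (-14)·(12/5)·(2·(8/5)-(12/5))/4² = -42/25 kN·m
  R_B = -6M₀ab/L³ = -6·(-14)·(8/5)·(12/5)/4³ = 126/25 kN
  M_B = M₀a(2b-a)/L² = (-14)·(8/5)·(2·(12/5)-(8/5))/4² = -112/25 kN·m
Superposition: R_A = 274/25 kN, M_A = 674/75 kN·m, R_B = 526/25 kN, M_B = -1136/75 kN·m

R_A = 274/25 kN, M_A = 674/75 kN·m, R_B = 526/25 kN, M_B = -1136/75 kN·m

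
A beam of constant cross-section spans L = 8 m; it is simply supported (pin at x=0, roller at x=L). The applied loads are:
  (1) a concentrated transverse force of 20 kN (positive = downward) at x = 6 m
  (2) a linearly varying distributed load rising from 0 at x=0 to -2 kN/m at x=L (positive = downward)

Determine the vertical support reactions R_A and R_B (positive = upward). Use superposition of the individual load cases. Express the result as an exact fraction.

Load 1 — point force P=20 kN at a=6 m (b=L-a=2):
  R_A = Pb/L = 20·2/8 = 5 kN
  R_B = Pa/L = 20·6/8 = 15 kN
Load 2 — triangular load w₀=-2 kN/m (0→w₀ over full span):
  R_A = w₀L/6 = (-2)·8/6 = -8/3 kN
  R_B = w₀L/3 = (-2)·8/3 = -16/3 kN
Superposition: R_A = 7/3 kN, R_B = 29/3 kN

R_A = 7/3 kN, R_B = 29/3 kN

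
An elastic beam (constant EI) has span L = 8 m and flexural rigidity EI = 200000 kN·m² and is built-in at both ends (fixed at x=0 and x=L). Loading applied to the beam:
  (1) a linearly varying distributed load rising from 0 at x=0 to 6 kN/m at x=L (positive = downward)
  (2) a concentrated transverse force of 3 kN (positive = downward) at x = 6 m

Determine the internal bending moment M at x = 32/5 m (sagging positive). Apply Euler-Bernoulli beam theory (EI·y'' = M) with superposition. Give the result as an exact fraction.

Load 1 — triangular load w₀=6 kN/m (0→w₀ over full span):
  M_1 = 3w₀Lx/20 - w₀L²/30 - w₀x³/(6L) = 3·6·8·(32/5)/20 - 6·8²/30 - 6·(32/5)³/(6·8) = 64/125 kN·m
Load 2 — point force P=3 kN at a=6 m (b=L-a=2):
  M_2 = Pa²(a+3b)(L-x)/L³ - Pa²b/L²  [x>a] = 3·6²·(6+3·2)·(8-(32/5))/8³ - 3·6²·2/8² = 27/40 kN·m
Superposition: M = Σ M_i = 1187/1000 kN·m ≈ 1.187000 kN·m

M(32/5) = 1187/1000 kN·m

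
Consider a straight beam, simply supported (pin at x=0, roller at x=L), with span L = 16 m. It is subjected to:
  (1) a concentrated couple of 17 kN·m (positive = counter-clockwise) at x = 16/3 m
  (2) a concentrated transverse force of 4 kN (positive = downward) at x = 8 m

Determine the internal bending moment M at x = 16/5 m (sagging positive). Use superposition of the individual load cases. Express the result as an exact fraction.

Load 1 — applied couple M₀=17 kN·m at a=16/3 m (b=L-a=32/3):
  M_1 = M₀x/L  [x≤a] = 17·(16/5)/16 = 17/5 kN·m
Load 2 — point force P=4 kN at a=8 m (b=L-a=8):
  M_2 = Pbx/L  [x≤a] = 4·8·(16/5)/16 = 32/5 kN·m
Superposition: M = Σ M_i = 49/5 kN·m ≈ 9.800000 kN·m

M(16/5) = 49/5 kN·m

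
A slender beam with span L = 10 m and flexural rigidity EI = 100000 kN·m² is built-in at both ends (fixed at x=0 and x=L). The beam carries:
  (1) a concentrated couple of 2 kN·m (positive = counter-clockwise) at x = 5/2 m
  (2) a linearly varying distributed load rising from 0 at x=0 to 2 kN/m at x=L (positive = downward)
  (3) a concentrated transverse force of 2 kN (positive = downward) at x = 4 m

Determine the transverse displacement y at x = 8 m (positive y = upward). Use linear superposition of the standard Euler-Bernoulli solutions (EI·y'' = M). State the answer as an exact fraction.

y(8) = -6949/50000000 m

Load 1 — applied couple M₀=2 kN·m at a=5/2 m (b=L-a=15/2):
  y_1 = (R_Ax³/6 - M_Ax²/2 - M₀(x-a)²/2)/EI  [x>a] with R_A=9/40, M_A=-3/8 = ((9/40)·8³/6 - (-3/8)·8²/2 - 2·(8-(5/2))²/2)/100000 = 19/2000000 m
Load 2 — triangular load w₀=2 kN/m (0→w₀ over full span):
  y_2 = -w₀x²(L-x)²(x+2L)/(120LEI) = -2·8²·(10-8)²·(8+2·10)/(120·10·100000) = -28/234375 m
Load 3 — point force P=2 kN at a=4 m (b=L-a=6):
  y_3 = -Pa²(L-x)²(3bL-(3b+a)(L-x))/(6L³EI)  [x>a] = -2·4²·(10-8)²·(3·6·10-(3·6+4)·(10-8))/(6·10³·100000) = -34/1171875 m
Superposition: y = Σ y_i = -6949/50000000 m ≈ -0.000139 m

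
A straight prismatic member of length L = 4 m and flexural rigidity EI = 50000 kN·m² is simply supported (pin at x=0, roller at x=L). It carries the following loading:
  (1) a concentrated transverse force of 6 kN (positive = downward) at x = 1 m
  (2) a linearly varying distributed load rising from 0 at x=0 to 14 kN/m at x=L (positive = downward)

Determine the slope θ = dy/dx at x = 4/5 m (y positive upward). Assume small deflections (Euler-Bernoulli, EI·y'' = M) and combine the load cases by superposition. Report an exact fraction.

θ(4/5) = -411869/1125000000 rad

Load 1 — point force P=6 kN at a=1 m (b=L-a=3):
  θ_1 = -Pb(L²-b²-3x²)/(6LEI)  [x≤a] = -6·3·(4²-3²-3·(4/5)²)/(6·4·50000) = -381/5000000 rad
Load 2 — triangular load w₀=14 kN/m (0→w₀ over full span):
  θ_2 = -w₀(7L⁴-30L²x²+15x⁴)/(360LEI) = -14·(7·4⁴-30·4²·(4/5)²+15·(4/5)⁴)/(360·4·50000) = -5096/17578125 rad
Superposition: θ = Σ θ_i = -411869/1125000000 rad ≈ -0.000366 rad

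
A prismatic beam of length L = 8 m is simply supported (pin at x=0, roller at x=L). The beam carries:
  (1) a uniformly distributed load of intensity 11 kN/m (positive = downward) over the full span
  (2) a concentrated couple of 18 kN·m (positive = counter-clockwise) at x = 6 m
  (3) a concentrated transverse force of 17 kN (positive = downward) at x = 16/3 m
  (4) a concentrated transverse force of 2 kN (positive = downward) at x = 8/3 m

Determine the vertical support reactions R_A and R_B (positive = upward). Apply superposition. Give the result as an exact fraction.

R_A = 213/4 kN, R_B = 215/4 kN

Load 1 — uniform load w=11 kN/m over full span:
  R_A = wL/2 = 11·8/2 = 44 kN
  R_B = wL/2 = 11·8/2 = 44 kN
Load 2 — applied couple M₀=18 kN·m at a=6 m (b=L-a=2):
  R_A = M₀/L = 18/8 = 9/4 kN
  R_B = -M₀/L = -18/8 = -9/4 kN
Load 3 — point force P=17 kN at a=16/3 m (b=L-a=8/3):
  R_A = Pb/L = 17·(8/3)/8 = 17/3 kN
  R_B = Pa/L = 17·(16/3)/8 = 34/3 kN
Load 4 — point force P=2 kN at a=8/3 m (b=L-a=16/3):
  R_A = Pb/L = 2·(16/3)/8 = 4/3 kN
  R_B = Pa/L = 2·(8/3)/8 = 2/3 kN
Superposition: R_A = 213/4 kN, R_B = 215/4 kN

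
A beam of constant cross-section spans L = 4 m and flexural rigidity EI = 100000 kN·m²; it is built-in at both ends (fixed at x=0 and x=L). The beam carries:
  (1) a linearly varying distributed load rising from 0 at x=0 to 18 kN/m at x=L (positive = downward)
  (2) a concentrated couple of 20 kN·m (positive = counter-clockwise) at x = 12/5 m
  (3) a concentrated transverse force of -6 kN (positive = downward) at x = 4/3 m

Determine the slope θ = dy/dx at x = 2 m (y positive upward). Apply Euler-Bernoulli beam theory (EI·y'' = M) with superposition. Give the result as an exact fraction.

Load 1 — triangular load w₀=18 kN/m (0→w₀ over full span):
  θ_1 = -w₀(2x(L-x)(L-2x)(x+2L)+x²(L-x)²)/(120LEI) = -18·(2·2·(4-2)·(4-2·2)·(2+2·4)+2²·(4-2)²)/(120·4·100000) = -3/500000 rad
Load 2 — applied couple M₀=20 kN·m at a=12/5 m (b=L-a=8/5):
  θ_2 = (R_Ax²/2 - M_Ax)/EI  [x≤a] with R_A=36/5, M_A=32/5 = ((36/5)·2²/2 - (32/5)·2)/100000 = 1/62500 rad
Load 3 — point force P=-6 kN at a=4/3 m (b=L-a=8/3):
  θ_3 = Pa²(L-x)(2bL-(3b+a)(L-x))/(2L³EI)  [x>a] = (-6)·(4/3)²·(4-2)·(2·(8/3)·4-(3·(8/3)+(4/3))·(4-2))/(2·4³·100000) = -1/225000 rad
Superposition: θ = Σ θ_i = 1/180000 rad ≈ 0.000006 rad

θ(2) = 1/180000 rad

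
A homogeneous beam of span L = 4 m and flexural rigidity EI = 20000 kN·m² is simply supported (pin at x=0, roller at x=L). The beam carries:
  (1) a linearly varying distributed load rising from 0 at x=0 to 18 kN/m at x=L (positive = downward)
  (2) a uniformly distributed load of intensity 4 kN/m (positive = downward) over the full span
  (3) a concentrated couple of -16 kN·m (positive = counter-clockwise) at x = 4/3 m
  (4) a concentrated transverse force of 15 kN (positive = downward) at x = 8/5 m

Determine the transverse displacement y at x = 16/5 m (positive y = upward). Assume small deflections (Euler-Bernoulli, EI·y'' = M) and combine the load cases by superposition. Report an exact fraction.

Load 1 — triangular load w₀=18 kN/m (0→w₀ over full span):
  y_1 = -w₀x(7L⁴-10L²x²+3x⁴)/(360LEI) = -18·(16/5)·(7·4⁴-10·4²·(16/5)²+3·(16/5)⁴)/(360·4·20000) = -9144/9765625 m
Load 2 — uniform load w=4 kN/m over full span:
  y_2 = -wx(L³-2Lx²+x³)/(24EI) = -4·(16/5)·(4³-2·4·(16/5)²+(16/5)³)/(24·20000) = -464/1171875 m
Load 3 — applied couple M₀=-16 kN·m at a=4/3 m (b=L-a=8/3):
  y_3 = (M₀x³/(6L)-M₀(x-a)²/2+C₁x)/EI  [x>a] with C₁=M₀(3b²-L²)/(6L)=-32/9 = ((-16)·(16/5)³/(6·4)-(-16)·((16/5)-(4/3))²/2+(-32/9)·(16/5))/20000 = -188/703125 m
Load 4 — point force P=15 kN at a=8/5 m (b=L-a=12/5):
  y_4 = -Pa(L-x)(2Lx-a²-x²)/(6LEI)  [x>a] = -15·(8/5)·(4-(16/5))·(2·4·(16/5)-(8/5)²-(16/5)²)/(6·4·20000) = -8/15625 m
Superposition: y = Σ y_i = -185596/87890625 m ≈ -0.002112 m

y(16/5) = -185596/87890625 m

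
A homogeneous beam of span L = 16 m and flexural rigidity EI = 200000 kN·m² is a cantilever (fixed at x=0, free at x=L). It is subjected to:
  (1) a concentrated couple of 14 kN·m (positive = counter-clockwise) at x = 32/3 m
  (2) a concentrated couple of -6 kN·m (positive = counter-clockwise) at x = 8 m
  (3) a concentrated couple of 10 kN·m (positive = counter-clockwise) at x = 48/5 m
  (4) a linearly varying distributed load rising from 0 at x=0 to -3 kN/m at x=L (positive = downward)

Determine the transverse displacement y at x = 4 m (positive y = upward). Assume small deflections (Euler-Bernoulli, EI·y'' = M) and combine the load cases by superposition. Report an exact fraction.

Load 1 — applied couple M₀=14 kN·m at a=32/3 m (b=L-a=16/3):
  y_1 = M₀x²/(2EI)  [x≤a] = 14·4²/(2·200000) = 7/12500 m
Load 2 — applied couple M₀=-6 kN·m at a=8 m (b=L-a=8):
  y_2 = M₀x²/(2EI)  [x≤a] = (-6)·4²/(2·200000) = -3/12500 m
Load 3 — applied couple M₀=10 kN·m at a=48/5 m (b=L-a=32/5):
  y_3 = M₀x²/(2EI)  [x≤a] = 10·4²/(2·200000) = 1/2500 m
Load 4 — triangular load w₀=-3 kN/m (0→w₀ over full span):
  y_4 = (w₀Lx³/12-w₀L²x²/6-w₀x⁵/(120L))/EI = ((-3)·16·4³/12-(-3)·16²·4²/6-(-3)·4⁵/(120·16))/200000 = 1121/125000 m
Superposition: y = Σ y_i = 1211/125000 m ≈ 0.009688 m

y(4) = 1211/125000 m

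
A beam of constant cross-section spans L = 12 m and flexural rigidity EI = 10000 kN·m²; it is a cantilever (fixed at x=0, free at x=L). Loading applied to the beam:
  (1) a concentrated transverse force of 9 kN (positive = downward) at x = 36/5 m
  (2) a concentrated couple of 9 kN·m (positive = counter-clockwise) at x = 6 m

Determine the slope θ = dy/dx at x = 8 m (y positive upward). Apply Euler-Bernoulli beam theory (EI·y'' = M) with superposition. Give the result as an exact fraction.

Load 1 — point force P=9 kN at a=36/5 m (b=L-a=24/5):
  θ_1 = -Pa²/(2EI)  [x>a] = -9·(36/5)²/(2·10000) = -729/31250 rad
Load 2 — applied couple M₀=9 kN·m at a=6 m (b=L-a=6):
  θ_2 = M₀a/EI  [x>a] = 9·6/10000 = 27/5000 rad
Superposition: θ = Σ θ_i = -2241/125000 rad ≈ -0.017928 rad

θ(8) = -2241/125000 rad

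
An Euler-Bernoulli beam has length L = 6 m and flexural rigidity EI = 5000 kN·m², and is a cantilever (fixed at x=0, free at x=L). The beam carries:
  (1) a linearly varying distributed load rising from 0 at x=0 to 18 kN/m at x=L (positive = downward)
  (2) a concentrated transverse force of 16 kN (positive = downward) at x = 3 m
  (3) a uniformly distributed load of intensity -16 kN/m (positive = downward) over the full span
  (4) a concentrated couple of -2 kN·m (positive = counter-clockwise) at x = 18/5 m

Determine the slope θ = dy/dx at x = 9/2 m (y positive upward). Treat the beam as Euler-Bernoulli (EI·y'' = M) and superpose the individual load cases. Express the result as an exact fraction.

Load 1 — triangular load w₀=18 kN/m (0→w₀ over full span):
  θ_1 = (w₀Lx²/4-w₀L²x/3-w₀x⁴/(24L))/EI = (18·6·(9/2)²/4-18·6²·(9/2)/3-18·(9/2)⁴/(24·6))/5000 = -60993/640000 rad
Load 2 — point force P=16 kN at a=3 m (b=L-a=3):
  θ_2 = -Pa²/(2EI)  [x>a] = -16·3²/(2·5000) = -9/625 rad
Load 3 — uniform load w=-16 kN/m over full span:
  θ_3 = -wx(x²-3Lx+3L²)/(6EI) = -(-16)·(9/2)·((9/2)²-3·6·(9/2)+3·6²)/(6·5000) = 567/5000 rad
Load 4 — applied couple M₀=-2 kN·m at a=18/5 m (b=L-a=12/5):
  θ_4 = M₀a/EI  [x>a] = (-2)·(18/5)/5000 = -9/6250 rad
Superposition: θ = Σ θ_i = 7227/3200000 rad ≈ 0.002258 rad

θ(9/2) = 7227/3200000 rad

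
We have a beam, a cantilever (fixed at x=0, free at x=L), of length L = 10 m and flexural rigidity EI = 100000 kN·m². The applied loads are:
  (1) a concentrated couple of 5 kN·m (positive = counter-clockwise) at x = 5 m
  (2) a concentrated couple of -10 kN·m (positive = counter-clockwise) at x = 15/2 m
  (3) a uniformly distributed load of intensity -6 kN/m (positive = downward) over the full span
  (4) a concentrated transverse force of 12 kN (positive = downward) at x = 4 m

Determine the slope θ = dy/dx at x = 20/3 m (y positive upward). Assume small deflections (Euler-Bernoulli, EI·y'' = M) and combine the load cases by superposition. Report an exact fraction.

Load 1 — applied couple M₀=5 kN·m at a=5 m (b=L-a=5):
  θ_1 = M₀a/EI  [x>a] = 5·5/100000 = 1/4000 rad
Load 2 — applied couple M₀=-10 kN·m at a=15/2 m (b=L-a=5/2):
  θ_2 = M₀x/EI  [x≤a] = (-10)·(20/3)/100000 = -1/1500 rad
Load 3 — uniform load w=-6 kN/m over full span:
  θ_3 = -wx(x²-3Lx+3L²)/(6EI) = -(-6)·(20/3)·((20/3)²-3·10·(20/3)+3·10²)/(6·100000) = 13/1350 rad
Load 4 — point force P=12 kN at a=4 m (b=L-a=6):
  θ_4 = -Pa²/(2EI)  [x>a] = -12·4²/(2·100000) = -3/3125 rad
Superposition: θ = Σ θ_i = 22283/2700000 rad ≈ 0.008253 rad

θ(20/3) = 22283/2700000 rad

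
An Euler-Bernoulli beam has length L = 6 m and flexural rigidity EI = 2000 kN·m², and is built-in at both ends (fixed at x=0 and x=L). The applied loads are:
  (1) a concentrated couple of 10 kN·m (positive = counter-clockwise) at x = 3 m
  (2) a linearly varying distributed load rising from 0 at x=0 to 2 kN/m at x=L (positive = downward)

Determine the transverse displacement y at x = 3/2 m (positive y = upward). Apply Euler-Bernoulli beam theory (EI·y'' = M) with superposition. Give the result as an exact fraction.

Load 1 — applied couple M₀=10 kN·m at a=3 m (b=L-a=3):
  y_1 = (R_Ax³/6 - M_Ax²/2)/EI  [x≤a] with R_A=5/2, M_A=5/2 = ((5/2)·(3/2)³/6 - (5/2)·(3/2)²/2)/2000 = -9/12800 m
Load 2 — triangular load w₀=2 kN/m (0→w₀ over full span):
  y_2 = -w₀x²(L-x)²(x+2L)/(120LEI) = -2·(3/2)²·(6-(3/2))²·((3/2)+2·6)/(120·6·2000) = -2187/2560000 m
Superposition: y = Σ y_i = -3987/2560000 m ≈ -0.001557 m

y(3/2) = -3987/2560000 m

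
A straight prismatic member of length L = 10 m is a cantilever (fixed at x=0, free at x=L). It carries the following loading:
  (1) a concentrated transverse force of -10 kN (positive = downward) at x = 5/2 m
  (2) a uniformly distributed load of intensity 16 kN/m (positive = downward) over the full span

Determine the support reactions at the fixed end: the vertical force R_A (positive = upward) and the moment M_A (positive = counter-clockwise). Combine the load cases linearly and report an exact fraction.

Load 1 — point force P=-10 kN at a=5/2 m (b=L-a=15/2):
  R_A = P = (-10) = -10 kN
  M_A = Pa = (-10)·(5/2) = -25 kN·m
Load 2 — uniform load w=16 kN/m over full span:
  R_A = wL = 16·10 = 160 kN
  M_A = wL²/2 = 16·10²/2 = 800 kN·m
Superposition: R_A = 150 kN, M_A = 775 kN·m

R_A = 150 kN, M_A = 775 kN·m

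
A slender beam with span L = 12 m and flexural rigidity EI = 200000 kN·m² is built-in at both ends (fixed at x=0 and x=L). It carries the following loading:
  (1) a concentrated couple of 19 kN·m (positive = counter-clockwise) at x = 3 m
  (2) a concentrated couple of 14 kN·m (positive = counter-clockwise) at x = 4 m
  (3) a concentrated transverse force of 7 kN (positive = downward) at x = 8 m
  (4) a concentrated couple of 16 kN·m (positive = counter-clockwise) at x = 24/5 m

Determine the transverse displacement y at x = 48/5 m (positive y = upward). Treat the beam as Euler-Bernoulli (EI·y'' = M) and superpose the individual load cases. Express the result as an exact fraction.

y(48/5) = 174011/3750000000 m

Load 1 — applied couple M₀=19 kN·m at a=3 m (b=L-a=9):
  y_1 = (R_Ax³/6 - M_Ax²/2 - M₀(x-a)²/2)/EI  [x>a] with R_A=57/32, M_A=-57/16 = ((57/32)·(48/5)³/6 - (-57/16)·(48/5)²/2 - 19·((48/5)-3)²/2)/200000 = 3249/50000000 m
Load 2 — applied couple M₀=14 kN·m at a=4 m (b=L-a=8):
  y_2 = (R_Ax³/6 - M_Ax²/2 - M₀(x-a)²/2)/EI  [x>a] with R_A=14/9, M_A=0 = ((14/9)·(48/5)³/6 - 0·(48/5)²/2 - 14·((48/5)-4)²/2)/200000 = 77/1562500 m
Load 3 — point force P=7 kN at a=8 m (b=L-a=4):
  y_3 = -Pa²(L-x)²(3bL-(3b+a)(L-x))/(6L³EI)  [x>a] = -7·8²·(12-(48/5))²·(3·4·12-(3·4+8)·(12-(48/5)))/(6·12³·200000) = -28/234375 m
Load 4 — applied couple M₀=16 kN·m at a=24/5 m (b=L-a=36/5):
  y_4 = (R_Ax³/6 - M_Ax²/2 - M₀(x-a)²/2)/EI  [x>a] with R_A=48/25, M_A=48/25 = ((48/25)·(48/5)³/6 - (48/25)·(48/5)²/2 - 16·((48/5)-(24/5))²/2)/200000 = 504/9765625 m
Superposition: y = Σ y_i = 174011/3750000000 m ≈ 0.000046 m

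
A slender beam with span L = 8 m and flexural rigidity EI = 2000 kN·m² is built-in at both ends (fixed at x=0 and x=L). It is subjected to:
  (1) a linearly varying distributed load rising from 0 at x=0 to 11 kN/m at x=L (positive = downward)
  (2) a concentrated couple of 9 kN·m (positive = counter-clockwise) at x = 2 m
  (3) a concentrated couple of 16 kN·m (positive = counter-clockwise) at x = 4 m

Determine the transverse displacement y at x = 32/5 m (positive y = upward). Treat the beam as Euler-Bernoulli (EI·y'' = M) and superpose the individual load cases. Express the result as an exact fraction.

Load 1 — triangular load w₀=11 kN/m (0→w₀ over full span):
  y_1 = -w₀x²(L-x)²(x+2L)/(120LEI) = -11·(32/5)²·(8-(32/5))²·((32/5)+2·8)/(120·8·2000) = -78848/5859375 m
Load 2 — applied couple M₀=9 kN·m at a=2 m (b=L-a=6):
  y_2 = (R_Ax³/6 - M_Ax²/2 - M₀(x-a)²/2)/EI  [x>a] with R_A=81/64, M_A=-27/16 = ((81/64)·(32/5)³/6 - (-27/16)·(32/5)²/2 - 9·((32/5)-2)²/2)/2000 = 171/125000 m
Load 3 — applied couple M₀=16 kN·m at a=4 m (b=L-a=4):
  y_3 = (R_Ax³/6 - M_Ax²/2 - M₀(x-a)²/2)/EI  [x>a] with R_A=3, M_A=4 = (3·(32/5)³/6 - 4·(32/5)²/2 - 16·((32/5)-4)²/2)/2000 = 24/15625 m
Superposition: y = Σ y_i = -494659/46875000 m ≈ -0.010553 m

y(32/5) = -494659/46875000 m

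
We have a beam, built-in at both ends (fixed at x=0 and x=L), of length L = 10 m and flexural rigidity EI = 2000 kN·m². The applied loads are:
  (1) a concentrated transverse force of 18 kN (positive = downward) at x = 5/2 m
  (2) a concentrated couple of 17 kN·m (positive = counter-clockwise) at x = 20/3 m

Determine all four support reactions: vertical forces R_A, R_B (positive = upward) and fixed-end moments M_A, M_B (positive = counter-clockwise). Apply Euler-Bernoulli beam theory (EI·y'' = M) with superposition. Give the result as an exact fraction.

Load 1 — point force P=18 kN at a=5/2 m (b=L-a=15/2):
  R_A = Pb²(3a+b)/L³ = 18·(15/2)²·(3·(5/2)+(15/2))/10³ = 243/16 kN
  M_A = Pab²/L² = 18·(5/2)·(15/2)²/10² = 405/16 kN·m
  R_B = Pa²(a+3b)/L³ = 18·(5/2)²·((5/2)+3·(15/2))/10³ = 45/16 kN
  M_B = -Pa²b/L² = -18·(5/2)²·(15/2)/10² = -135/16 kN·m
Load 2 — applied couple M₀=17 kN·m at a=20/3 m (b=L-a=10/3):
  R_A = 6M₀ab/L³ = 6·17·(20/3)·(10/3)/10³ = 34/15 kN
  M_A = M₀b(2a-b)/L² = 17·(10/3)·(2·(20/3)-(10/3))/10² = 17/3 kN·m
  R_B = -6M₀ab/L³ = -6·17·(20/3)·(10/3)/10³ = -34/15 kN
  M_B = M₀a(2b-a)/L² = 17·(20/3)·(2·(10/3)-(20/3))/10² = 0 kN·m
Superposition: R_A = 4189/240 kN, M_A = 1487/48 kN·m, R_B = 131/240 kN, M_B = -135/16 kN·m

R_A = 4189/240 kN, M_A = 1487/48 kN·m, R_B = 131/240 kN, M_B = -135/16 kN·m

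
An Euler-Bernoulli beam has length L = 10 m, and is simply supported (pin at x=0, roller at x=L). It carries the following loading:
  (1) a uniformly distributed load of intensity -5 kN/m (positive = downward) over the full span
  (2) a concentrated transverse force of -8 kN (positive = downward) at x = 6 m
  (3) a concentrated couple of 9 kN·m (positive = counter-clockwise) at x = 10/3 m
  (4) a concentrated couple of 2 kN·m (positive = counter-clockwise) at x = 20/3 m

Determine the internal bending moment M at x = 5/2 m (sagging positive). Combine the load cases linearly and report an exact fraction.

Load 1 — uniform load w=-5 kN/m over full span:
  M_1 = wx(L-x)/2 = (-5)·(5/2)·(10-(5/2))/2 = -375/8 kN·m
Load 2 — point force P=-8 kN at a=6 m (b=L-a=4):
  M_2 = Pbx/L  [x≤a] = (-8)·4·(5/2)/10 = -8 kN·m
Load 3 — applied couple M₀=9 kN·m at a=10/3 m (b=L-a=20/3):
  M_3 = M₀x/L  [x≤a] = 9·(5/2)/10 = 9/4 kN·m
Load 4 — applied couple M₀=2 kN·m at a=20/3 m (b=L-a=10/3):
  M_4 = M₀x/L  [x≤a] = 2·(5/2)/10 = 1/2 kN·m
Superposition: M = Σ M_i = -417/8 kN·m ≈ -52.125000 kN·m

M(5/2) = -417/8 kN·m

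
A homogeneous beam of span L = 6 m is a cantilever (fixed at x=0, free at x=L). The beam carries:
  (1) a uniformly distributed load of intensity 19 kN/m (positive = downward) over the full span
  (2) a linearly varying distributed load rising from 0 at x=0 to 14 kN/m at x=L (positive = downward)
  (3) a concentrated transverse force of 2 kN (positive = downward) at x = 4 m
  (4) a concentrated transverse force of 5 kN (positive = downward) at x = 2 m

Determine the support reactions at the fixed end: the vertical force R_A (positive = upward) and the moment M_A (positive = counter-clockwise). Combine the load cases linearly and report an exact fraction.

R_A = 163 kN, M_A = 528 kN·m

Load 1 — uniform load w=19 kN/m over full span:
  R_A = wL = 19·6 = 114 kN
  M_A = wL²/2 = 19·6²/2 = 342 kN·m
Load 2 — triangular load w₀=14 kN/m (0→w₀ over full span):
  R_A = w₀L/2 = 14·6/2 = 42 kN
  M_A = w₀L²/3 = 14·6²/3 = 168 kN·m
Load 3 — point force P=2 kN at a=4 m (b=L-a=2):
  R_A = P = 2 kN
  M_A = Pa = 2·4 = 8 kN·m
Load 4 — point force P=5 kN at a=2 m (b=L-a=4):
  R_A = P = 5 kN
  M_A = Pa = 5·2 = 10 kN·m
Superposition: R_A = 163 kN, M_A = 528 kN·m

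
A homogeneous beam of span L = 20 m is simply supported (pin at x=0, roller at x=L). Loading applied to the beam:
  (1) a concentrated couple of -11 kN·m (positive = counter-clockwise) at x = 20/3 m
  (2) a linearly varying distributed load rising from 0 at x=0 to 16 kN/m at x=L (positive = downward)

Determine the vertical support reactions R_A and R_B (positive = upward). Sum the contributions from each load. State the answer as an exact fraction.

R_A = 3167/60 kN, R_B = 6433/60 kN

Load 1 — applied couple M₀=-11 kN·m at a=20/3 m (b=L-a=40/3):
  R_A = M₀/L = (-11)/20 = -11/20 kN
  R_B = -M₀/L = -(-11)/20 = 11/20 kN
Load 2 — triangular load w₀=16 kN/m (0→w₀ over full span):
  R_A = w₀L/6 = 16·20/6 = 160/3 kN
  R_B = w₀L/3 = 16·20/3 = 320/3 kN
Superposition: R_A = 3167/60 kN, R_B = 6433/60 kN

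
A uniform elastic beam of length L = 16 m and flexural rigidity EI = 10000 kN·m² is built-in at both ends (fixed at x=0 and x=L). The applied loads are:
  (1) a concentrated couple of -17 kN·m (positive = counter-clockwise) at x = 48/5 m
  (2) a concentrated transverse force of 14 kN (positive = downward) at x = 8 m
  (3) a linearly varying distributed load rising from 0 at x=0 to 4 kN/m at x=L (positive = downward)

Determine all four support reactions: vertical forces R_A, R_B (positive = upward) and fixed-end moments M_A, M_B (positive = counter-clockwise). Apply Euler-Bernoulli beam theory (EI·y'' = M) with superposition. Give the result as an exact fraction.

Load 1 — applied couple M₀=-17 kN·m at a=48/5 m (b=L-a=32/5):
  R_A = 6M₀ab/L³ = 6·(-17)·(48/5)·(32/5)/16³ = -153/100 kN
  M_A = M₀b(2a-b)/L² = (-17)·(32/5)·(2·(48/5)-(32/5))/16² = -136/25 kN·m
  R_B = -6M₀ab/L³ = -6·(-17)·(48/5)·(32/5)/16³ = 153/100 kN
  M_B = M₀a(2b-a)/L² = (-17)·(48/5)·(2·(32/5)-(48/5))/16² = -51/25 kN·m
Load 2 — point force P=14 kN at a=8 m (b=L-a=8):
  R_A = Pb²(3a+b)/L³ = 14·8²·(3·8+8)/16³ = 7 kN
  M_A = Pab²/L² = 14·8·8²/16² = 28 kN·m
  R_B = Pa²(a+3b)/L³ = 14·8²·(8+3·8)/16³ = 7 kN
  M_B = -Pa²b/L² = -14·8²·8/16² = -28 kN·m
Load 3 — triangular load w₀=4 kN/m (0→w₀ over full span):
  R_A = 3w₀L/20 = 3·4·16/20 = 48/5 kN
  M_A = w₀L²/30 = 4·16²/30 = 512/15 kN·m
  R_B = 7w₀L/20 = 7·4·16/20 = 112/5 kN
  M_B = -w₀L²/20 = -4·16²/20 = -256/5 kN·m
Superposition: R_A = 1507/100 kN, M_A = 4252/75 kN·m, R_B = 3093/100 kN, M_B = -2031/25 kN·m

R_A = 1507/100 kN, M_A = 4252/75 kN·m, R_B = 3093/100 kN, M_B = -2031/25 kN·m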